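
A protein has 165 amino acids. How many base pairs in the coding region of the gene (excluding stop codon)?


Each amino acid = 1 codon = 3 bp
bp = 165 * 3 = 495 bp

495 bp


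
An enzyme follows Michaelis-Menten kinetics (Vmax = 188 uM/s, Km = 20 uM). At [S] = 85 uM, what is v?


v = Vmax * [S] / (Km + [S])
v = 188 * 85 / (20 + 85)
v = 152.1905 uM/s

152.1905 uM/s


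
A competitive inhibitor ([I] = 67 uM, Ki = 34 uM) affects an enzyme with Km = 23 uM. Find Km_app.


Km_app = Km * (1 + [I]/Ki)
Km_app = 23 * (1 + 67/34)
Km_app = 68.3235 uM

68.3235 uM


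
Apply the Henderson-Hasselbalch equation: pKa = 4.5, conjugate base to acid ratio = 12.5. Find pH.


pH = pKa + log10([A-]/[HA])
pH = 4.5 + log10(12.5)
pH = 5.5969

5.5969


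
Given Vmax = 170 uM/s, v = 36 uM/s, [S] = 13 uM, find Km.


Km = [S] * (Vmax - v) / v
Km = 13 * (170 - 36) / 36
Km = 48.3889 uM

48.3889 uM


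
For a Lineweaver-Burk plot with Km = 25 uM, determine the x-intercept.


x-intercept = -1/Km
= -1/25
= -0.04 1/uM

-0.04 1/uM


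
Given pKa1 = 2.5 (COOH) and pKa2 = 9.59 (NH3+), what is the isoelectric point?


pI = (pKa1 + pKa2) / 2
pI = (2.5 + 9.59) / 2
pI = 6.045

6.045


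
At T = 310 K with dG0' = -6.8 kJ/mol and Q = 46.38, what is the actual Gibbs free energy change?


dG = dG0' + RT * ln(Q) / 1000
dG = -6.8 + 8.314 * 310 * ln(46.38) / 1000
dG = 3.0889 kJ/mol

3.0889 kJ/mol


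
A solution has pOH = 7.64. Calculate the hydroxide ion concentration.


[OH-] = 10^(-pOH)
[OH-] = 10^(-7.64)
[OH-] = 2.291e-08 M

2.291e-08 M


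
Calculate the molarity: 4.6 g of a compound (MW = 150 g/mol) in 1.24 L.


C = (mass / MW) / volume
C = (4.6 / 150) / 1.24
C = 0.0247 M

0.0247 M


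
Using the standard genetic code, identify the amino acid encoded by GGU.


Standard genetic code lookup.
Codon GGU -> Gly

Gly


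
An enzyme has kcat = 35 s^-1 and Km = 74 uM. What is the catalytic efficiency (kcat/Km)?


Catalytic efficiency = kcat / Km
= 35 / 74
= 0.473 uM^-1*s^-1

0.473 uM^-1*s^-1


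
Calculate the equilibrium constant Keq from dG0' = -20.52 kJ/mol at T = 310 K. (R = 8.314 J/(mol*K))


Keq = exp(-dG0 * 1000 / (R * T))
Keq = exp(-(-20.52) * 1000 / (8.314 * 310))
Keq = 2868.9372

2868.9372


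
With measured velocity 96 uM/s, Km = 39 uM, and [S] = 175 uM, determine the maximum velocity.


Vmax = v * (Km + [S]) / [S]
Vmax = 96 * (39 + 175) / 175
Vmax = 117.3943 uM/s

117.3943 uM/s


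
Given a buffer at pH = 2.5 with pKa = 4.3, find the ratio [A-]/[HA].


[A-]/[HA] = 10^(pH - pKa)
= 10^(2.5 - 4.3)
= 0.0158

0.0158


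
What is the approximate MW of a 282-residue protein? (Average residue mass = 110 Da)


MW = n_residues * 110 Da
MW = 282 * 110
MW = 31020 Da

31020 Da


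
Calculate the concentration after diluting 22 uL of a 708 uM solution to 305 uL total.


C2 = C1 * V1 / V2
C2 = 708 * 22 / 305
C2 = 51.0689 uM

51.0689 uM


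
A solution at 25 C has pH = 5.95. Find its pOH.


pOH = 14 - pH
pOH = 14 - 5.95
pOH = 8.05

8.05


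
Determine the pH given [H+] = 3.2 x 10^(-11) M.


pH = -log10([H+])
pH = -log10(3.2 x 10^(-11))
pH = 10.4949

10.4949


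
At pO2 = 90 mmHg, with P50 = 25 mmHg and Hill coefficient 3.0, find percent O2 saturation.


Y = pO2^n / (P50^n + pO2^n)
Y = 90^3.0 / (25^3.0 + 90^3.0)
Y = 97.9%

97.9%


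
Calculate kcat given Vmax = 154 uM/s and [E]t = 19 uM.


kcat = Vmax / [E]t
kcat = 154 / 19
kcat = 8.1053 s^-1

8.1053 s^-1


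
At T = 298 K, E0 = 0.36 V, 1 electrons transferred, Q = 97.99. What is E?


E = E0 - (RT/nF) * ln(Q)
E = 0.36 - (8.314 * 298 / (1 * 96485)) * ln(97.99)
E = 0.2423 V

0.2423 V


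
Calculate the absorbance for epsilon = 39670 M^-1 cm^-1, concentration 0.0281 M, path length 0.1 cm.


A = epsilon * c * l
A = 39670 * 0.0281 * 0.1
A = 111.4727

111.4727


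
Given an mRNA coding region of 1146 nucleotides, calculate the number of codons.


codons = nucleotides / 3
codons = 1146 / 3 = 382

382


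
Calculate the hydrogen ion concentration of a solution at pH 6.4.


[H+] = 10^(-pH)
[H+] = 10^(-6.4)
[H+] = 3.981e-07 M

3.981e-07 M


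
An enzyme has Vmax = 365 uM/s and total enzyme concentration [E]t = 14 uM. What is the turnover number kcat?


kcat = Vmax / [E]t
kcat = 365 / 14
kcat = 26.0714 s^-1

26.0714 s^-1


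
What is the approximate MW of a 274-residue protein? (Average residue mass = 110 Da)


MW = n_residues * 110 Da
MW = 274 * 110
MW = 30140 Da

30140 Da


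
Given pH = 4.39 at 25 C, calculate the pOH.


pOH = 14 - pH
pOH = 14 - 4.39
pOH = 9.61

9.61


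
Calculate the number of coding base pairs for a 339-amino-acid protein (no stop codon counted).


Each amino acid = 1 codon = 3 bp
bp = 339 * 3 = 1017 bp

1017 bp


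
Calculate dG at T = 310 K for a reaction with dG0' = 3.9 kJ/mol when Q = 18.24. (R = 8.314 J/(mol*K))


dG = dG0' + RT * ln(Q) / 1000
dG = 3.9 + 8.314 * 310 * ln(18.24) / 1000
dG = 11.3836 kJ/mol

11.3836 kJ/mol


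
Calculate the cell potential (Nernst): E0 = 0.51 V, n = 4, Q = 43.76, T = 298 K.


E = E0 - (RT/nF) * ln(Q)
E = 0.51 - (8.314 * 298 / (4 * 96485)) * ln(43.76)
E = 0.4857 V

0.4857 V


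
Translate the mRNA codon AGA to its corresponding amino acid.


Standard genetic code lookup.
Codon AGA -> Arg

Arg


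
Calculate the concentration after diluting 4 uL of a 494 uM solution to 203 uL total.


C2 = C1 * V1 / V2
C2 = 494 * 4 / 203
C2 = 9.734 uM

9.734 uM


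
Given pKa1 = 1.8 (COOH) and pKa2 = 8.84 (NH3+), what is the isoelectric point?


pI = (pKa1 + pKa2) / 2
pI = (1.8 + 8.84) / 2
pI = 5.32

5.32


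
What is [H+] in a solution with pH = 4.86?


[H+] = 10^(-pH)
[H+] = 10^(-4.86)
[H+] = 1.380e-05 M

1.380e-05 M


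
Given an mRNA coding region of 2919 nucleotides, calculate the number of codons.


codons = nucleotides / 3
codons = 2919 / 3 = 973

973


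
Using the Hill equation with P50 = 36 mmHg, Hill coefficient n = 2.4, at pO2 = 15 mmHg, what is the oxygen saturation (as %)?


Y = pO2^n / (P50^n + pO2^n)
Y = 15^2.4 / (36^2.4 + 15^2.4)
Y = 10.9%

10.9%


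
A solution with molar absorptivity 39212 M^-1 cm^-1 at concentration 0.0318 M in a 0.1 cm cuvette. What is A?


A = epsilon * c * l
A = 39212 * 0.0318 * 0.1
A = 124.6942

124.6942


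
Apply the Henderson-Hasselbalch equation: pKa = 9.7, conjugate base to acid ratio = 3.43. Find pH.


pH = pKa + log10([A-]/[HA])
pH = 9.7 + log10(3.43)
pH = 10.2353

10.2353


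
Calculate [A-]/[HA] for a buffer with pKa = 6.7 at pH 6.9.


[A-]/[HA] = 10^(pH - pKa)
= 10^(6.9 - 6.7)
= 1.5849

1.5849


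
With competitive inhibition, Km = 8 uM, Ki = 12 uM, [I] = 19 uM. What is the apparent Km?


Km_app = Km * (1 + [I]/Ki)
Km_app = 8 * (1 + 19/12)
Km_app = 20.6667 uM

20.6667 uM


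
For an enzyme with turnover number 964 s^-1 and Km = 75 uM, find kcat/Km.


Catalytic efficiency = kcat / Km
= 964 / 75
= 12.8533 uM^-1*s^-1

12.8533 uM^-1*s^-1


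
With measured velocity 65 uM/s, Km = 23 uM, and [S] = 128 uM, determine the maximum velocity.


Vmax = v * (Km + [S]) / [S]
Vmax = 65 * (23 + 128) / 128
Vmax = 76.6797 uM/s

76.6797 uM/s


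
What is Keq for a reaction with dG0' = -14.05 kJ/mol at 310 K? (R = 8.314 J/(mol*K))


Keq = exp(-dG0 * 1000 / (R * T))
Keq = exp(-(-14.05) * 1000 / (8.314 * 310))
Keq = 233.0742

233.0742


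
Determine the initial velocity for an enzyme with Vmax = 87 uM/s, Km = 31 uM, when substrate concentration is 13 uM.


v = Vmax * [S] / (Km + [S])
v = 87 * 13 / (31 + 13)
v = 25.7045 uM/s

25.7045 uM/s


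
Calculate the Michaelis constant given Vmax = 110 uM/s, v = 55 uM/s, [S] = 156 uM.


Km = [S] * (Vmax - v) / v
Km = 156 * (110 - 55) / 55
Km = 156.0 uM

156.0 uM


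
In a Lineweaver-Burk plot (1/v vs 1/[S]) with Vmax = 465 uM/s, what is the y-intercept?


y-intercept = 1/Vmax
= 1/465
= 0.0022 s/uM

0.0022 s/uM


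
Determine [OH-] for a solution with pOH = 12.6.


[OH-] = 10^(-pOH)
[OH-] = 10^(-12.6)
[OH-] = 2.512e-13 M

2.512e-13 M


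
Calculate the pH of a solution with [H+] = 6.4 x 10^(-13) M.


pH = -log10([H+])
pH = -log10(6.4 x 10^(-13))
pH = 12.1938

12.1938


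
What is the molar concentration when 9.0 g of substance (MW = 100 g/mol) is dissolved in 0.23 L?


C = (mass / MW) / volume
C = (9.0 / 100) / 0.23
C = 0.3913 M

0.3913 M


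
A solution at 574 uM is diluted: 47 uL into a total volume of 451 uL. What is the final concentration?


C2 = C1 * V1 / V2
C2 = 574 * 47 / 451
C2 = 59.8182 uM

59.8182 uM


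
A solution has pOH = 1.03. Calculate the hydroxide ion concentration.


[OH-] = 10^(-pOH)
[OH-] = 10^(-1.03)
[OH-] = 0.0933 M

0.0933 M


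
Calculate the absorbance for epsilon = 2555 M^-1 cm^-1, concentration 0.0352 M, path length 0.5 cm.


A = epsilon * c * l
A = 2555 * 0.0352 * 0.5
A = 44.968

44.968


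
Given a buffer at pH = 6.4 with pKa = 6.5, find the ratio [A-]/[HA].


[A-]/[HA] = 10^(pH - pKa)
= 10^(6.4 - 6.5)
= 0.7943

0.7943


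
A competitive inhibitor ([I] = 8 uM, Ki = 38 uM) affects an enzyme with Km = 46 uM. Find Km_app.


Km_app = Km * (1 + [I]/Ki)
Km_app = 46 * (1 + 8/38)
Km_app = 55.6842 uM

55.6842 uM


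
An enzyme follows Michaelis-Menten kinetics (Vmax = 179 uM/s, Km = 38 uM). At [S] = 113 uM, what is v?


v = Vmax * [S] / (Km + [S])
v = 179 * 113 / (38 + 113)
v = 133.9536 uM/s

133.9536 uM/s


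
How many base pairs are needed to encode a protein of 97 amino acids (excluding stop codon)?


Each amino acid = 1 codon = 3 bp
bp = 97 * 3 = 291 bp

291 bp


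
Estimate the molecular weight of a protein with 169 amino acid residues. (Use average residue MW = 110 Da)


MW = n_residues * 110 Da
MW = 169 * 110
MW = 18590 Da

18590 Da


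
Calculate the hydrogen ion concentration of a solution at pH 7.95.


[H+] = 10^(-pH)
[H+] = 10^(-7.95)
[H+] = 1.122e-08 M

1.122e-08 M


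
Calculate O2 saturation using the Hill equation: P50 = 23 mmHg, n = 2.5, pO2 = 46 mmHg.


Y = pO2^n / (P50^n + pO2^n)
Y = 46^2.5 / (23^2.5 + 46^2.5)
Y = 84.98%

84.98%


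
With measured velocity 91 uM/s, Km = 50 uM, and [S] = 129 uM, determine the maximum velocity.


Vmax = v * (Km + [S]) / [S]
Vmax = 91 * (50 + 129) / 129
Vmax = 126.2713 uM/s

126.2713 uM/s


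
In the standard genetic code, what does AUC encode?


Standard genetic code lookup.
Codon AUC -> Ile

Ile


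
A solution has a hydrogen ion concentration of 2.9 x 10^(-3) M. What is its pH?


pH = -log10([H+])
pH = -log10(2.9 x 10^(-3))
pH = 2.5376

2.5376


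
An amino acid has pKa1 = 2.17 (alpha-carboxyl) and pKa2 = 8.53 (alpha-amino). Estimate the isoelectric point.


pI = (pKa1 + pKa2) / 2
pI = (2.17 + 8.53) / 2
pI = 5.35

5.35


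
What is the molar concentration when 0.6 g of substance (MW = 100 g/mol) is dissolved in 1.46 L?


C = (mass / MW) / volume
C = (0.6 / 100) / 1.46
C = 0.0041 M

0.0041 M


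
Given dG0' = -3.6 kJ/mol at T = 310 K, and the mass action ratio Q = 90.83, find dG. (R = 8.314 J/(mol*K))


dG = dG0' + RT * ln(Q) / 1000
dG = -3.6 + 8.314 * 310 * ln(90.83) / 1000
dG = 8.0212 kJ/mol

8.0212 kJ/mol


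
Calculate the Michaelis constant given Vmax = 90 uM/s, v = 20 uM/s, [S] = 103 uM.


Km = [S] * (Vmax - v) / v
Km = 103 * (90 - 20) / 20
Km = 360.5 uM

360.5 uM


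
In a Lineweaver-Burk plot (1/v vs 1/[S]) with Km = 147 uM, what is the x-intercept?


x-intercept = -1/Km
= -1/147
= -0.0068 1/uM

-0.0068 1/uM


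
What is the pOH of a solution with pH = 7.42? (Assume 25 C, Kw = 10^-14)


pOH = 14 - pH
pOH = 14 - 7.42
pOH = 6.58

6.58


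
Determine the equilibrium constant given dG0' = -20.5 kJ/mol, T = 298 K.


Keq = exp(-dG0 * 1000 / (R * T))
Keq = exp(-(-20.5) * 1000 / (8.314 * 298))
Keq = 3921.501

3921.501


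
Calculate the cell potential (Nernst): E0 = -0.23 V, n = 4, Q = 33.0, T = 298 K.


E = E0 - (RT/nF) * ln(Q)
E = -0.23 - (8.314 * 298 / (4 * 96485)) * ln(33.0)
E = -0.2524 V

-0.2524 V


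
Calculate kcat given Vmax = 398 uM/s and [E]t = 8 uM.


kcat = Vmax / [E]t
kcat = 398 / 8
kcat = 49.75 s^-1

49.75 s^-1


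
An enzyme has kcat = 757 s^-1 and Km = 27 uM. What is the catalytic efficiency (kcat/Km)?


Catalytic efficiency = kcat / Km
= 757 / 27
= 28.037 uM^-1*s^-1

28.037 uM^-1*s^-1


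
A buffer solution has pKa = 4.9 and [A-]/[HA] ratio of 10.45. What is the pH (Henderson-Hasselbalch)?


pH = pKa + log10([A-]/[HA])
pH = 4.9 + log10(10.45)
pH = 5.9191

5.9191


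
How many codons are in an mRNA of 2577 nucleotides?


codons = nucleotides / 3
codons = 2577 / 3 = 859

859


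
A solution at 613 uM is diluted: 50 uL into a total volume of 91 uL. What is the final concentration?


C2 = C1 * V1 / V2
C2 = 613 * 50 / 91
C2 = 336.8132 uM

336.8132 uM


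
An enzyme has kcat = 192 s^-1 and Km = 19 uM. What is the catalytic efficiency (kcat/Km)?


Catalytic efficiency = kcat / Km
= 192 / 19
= 10.1053 uM^-1*s^-1

10.1053 uM^-1*s^-1


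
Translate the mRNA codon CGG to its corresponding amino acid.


Standard genetic code lookup.
Codon CGG -> Arg

Arg


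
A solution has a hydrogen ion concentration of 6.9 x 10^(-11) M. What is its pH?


pH = -log10([H+])
pH = -log10(6.9 x 10^(-11))
pH = 10.1612

10.1612


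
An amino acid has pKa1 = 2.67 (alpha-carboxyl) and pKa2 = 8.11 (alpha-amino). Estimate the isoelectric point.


pI = (pKa1 + pKa2) / 2
pI = (2.67 + 8.11) / 2
pI = 5.39

5.39


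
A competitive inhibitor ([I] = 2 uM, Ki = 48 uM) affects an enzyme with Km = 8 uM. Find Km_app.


Km_app = Km * (1 + [I]/Ki)
Km_app = 8 * (1 + 2/48)
Km_app = 8.3333 uM

8.3333 uM


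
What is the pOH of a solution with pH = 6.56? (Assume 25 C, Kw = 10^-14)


pOH = 14 - pH
pOH = 14 - 6.56
pOH = 7.44

7.44


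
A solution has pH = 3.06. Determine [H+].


[H+] = 10^(-pH)
[H+] = 10^(-3.06)
[H+] = 8.710e-04 M

8.710e-04 M


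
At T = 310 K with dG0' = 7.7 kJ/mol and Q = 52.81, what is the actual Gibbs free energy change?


dG = dG0' + RT * ln(Q) / 1000
dG = 7.7 + 8.314 * 310 * ln(52.81) / 1000
dG = 17.9235 kJ/mol

17.9235 kJ/mol


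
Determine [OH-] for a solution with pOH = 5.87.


[OH-] = 10^(-pOH)
[OH-] = 10^(-5.87)
[OH-] = 1.349e-06 M

1.349e-06 M


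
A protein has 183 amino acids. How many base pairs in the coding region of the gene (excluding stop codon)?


Each amino acid = 1 codon = 3 bp
bp = 183 * 3 = 549 bp

549 bp


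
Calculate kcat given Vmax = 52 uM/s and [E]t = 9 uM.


kcat = Vmax / [E]t
kcat = 52 / 9
kcat = 5.7778 s^-1

5.7778 s^-1


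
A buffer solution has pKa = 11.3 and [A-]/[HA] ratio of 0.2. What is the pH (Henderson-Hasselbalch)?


pH = pKa + log10([A-]/[HA])
pH = 11.3 + log10(0.2)
pH = 10.601

10.601


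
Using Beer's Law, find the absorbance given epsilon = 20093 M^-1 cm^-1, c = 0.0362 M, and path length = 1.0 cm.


A = epsilon * c * l
A = 20093 * 0.0362 * 1.0
A = 727.3666

727.3666


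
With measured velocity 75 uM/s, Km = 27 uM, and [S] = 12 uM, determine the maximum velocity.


Vmax = v * (Km + [S]) / [S]
Vmax = 75 * (27 + 12) / 12
Vmax = 243.75 uM/s

243.75 uM/s


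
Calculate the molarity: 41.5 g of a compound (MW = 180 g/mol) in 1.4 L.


C = (mass / MW) / volume
C = (41.5 / 180) / 1.4
C = 0.1647 M

0.1647 M


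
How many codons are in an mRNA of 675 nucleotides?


codons = nucleotides / 3
codons = 675 / 3 = 225

225


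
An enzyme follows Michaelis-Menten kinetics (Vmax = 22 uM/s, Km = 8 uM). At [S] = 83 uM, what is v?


v = Vmax * [S] / (Km + [S])
v = 22 * 83 / (8 + 83)
v = 20.0659 uM/s

20.0659 uM/s


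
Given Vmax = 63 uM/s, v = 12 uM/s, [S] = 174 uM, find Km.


Km = [S] * (Vmax - v) / v
Km = 174 * (63 - 12) / 12
Km = 739.5 uM

739.5 uM


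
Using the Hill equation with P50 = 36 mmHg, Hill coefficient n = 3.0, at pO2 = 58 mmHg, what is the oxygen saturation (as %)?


Y = pO2^n / (P50^n + pO2^n)
Y = 58^3.0 / (36^3.0 + 58^3.0)
Y = 80.7%

80.7%


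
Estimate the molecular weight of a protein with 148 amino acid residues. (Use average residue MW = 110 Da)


MW = n_residues * 110 Da
MW = 148 * 110
MW = 16280 Da

16280 Da


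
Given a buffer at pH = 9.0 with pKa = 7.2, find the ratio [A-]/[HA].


[A-]/[HA] = 10^(pH - pKa)
= 10^(9.0 - 7.2)
= 63.0957

63.0957


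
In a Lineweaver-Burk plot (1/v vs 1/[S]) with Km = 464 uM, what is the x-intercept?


x-intercept = -1/Km
= -1/464
= -0.0022 1/uM

-0.0022 1/uM


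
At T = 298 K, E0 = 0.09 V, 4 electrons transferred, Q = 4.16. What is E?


E = E0 - (RT/nF) * ln(Q)
E = 0.09 - (8.314 * 298 / (4 * 96485)) * ln(4.16)
E = 0.0808 V

0.0808 V


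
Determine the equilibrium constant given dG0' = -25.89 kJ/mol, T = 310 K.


Keq = exp(-dG0 * 1000 / (R * T))
Keq = exp(-(-25.89) * 1000 / (8.314 * 310))
Keq = 23045.8374

23045.8374


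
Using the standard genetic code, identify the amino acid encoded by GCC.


Standard genetic code lookup.
Codon GCC -> Ala

Ala


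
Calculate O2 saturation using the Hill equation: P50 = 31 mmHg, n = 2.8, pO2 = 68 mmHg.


Y = pO2^n / (P50^n + pO2^n)
Y = 68^2.8 / (31^2.8 + 68^2.8)
Y = 90.02%

90.02%


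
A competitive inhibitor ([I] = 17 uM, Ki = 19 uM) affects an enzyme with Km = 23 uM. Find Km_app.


Km_app = Km * (1 + [I]/Ki)
Km_app = 23 * (1 + 17/19)
Km_app = 43.5789 uM

43.5789 uM


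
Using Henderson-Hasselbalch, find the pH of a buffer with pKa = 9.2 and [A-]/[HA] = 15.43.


pH = pKa + log10([A-]/[HA])
pH = 9.2 + log10(15.43)
pH = 10.3884

10.3884


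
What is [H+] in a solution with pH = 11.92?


[H+] = 10^(-pH)
[H+] = 10^(-11.92)
[H+] = 1.202e-12 M

1.202e-12 M


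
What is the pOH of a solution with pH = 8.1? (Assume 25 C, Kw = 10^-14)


pOH = 14 - pH
pOH = 14 - 8.1
pOH = 5.9

5.9


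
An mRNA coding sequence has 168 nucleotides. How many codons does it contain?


codons = nucleotides / 3
codons = 168 / 3 = 56

56


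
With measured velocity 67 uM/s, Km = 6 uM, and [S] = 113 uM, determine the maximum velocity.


Vmax = v * (Km + [S]) / [S]
Vmax = 67 * (6 + 113) / 113
Vmax = 70.5575 uM/s

70.5575 uM/s


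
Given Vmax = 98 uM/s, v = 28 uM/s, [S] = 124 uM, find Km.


Km = [S] * (Vmax - v) / v
Km = 124 * (98 - 28) / 28
Km = 310.0 uM

310.0 uM


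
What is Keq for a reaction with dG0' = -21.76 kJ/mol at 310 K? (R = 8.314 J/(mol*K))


Keq = exp(-dG0 * 1000 / (R * T))
Keq = exp(-(-21.76) * 1000 / (8.314 * 310))
Keq = 4641.5941

4641.5941


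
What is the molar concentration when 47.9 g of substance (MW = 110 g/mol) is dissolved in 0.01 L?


C = (mass / MW) / volume
C = (47.9 / 110) / 0.01
C = 43.5455 M

43.5455 M


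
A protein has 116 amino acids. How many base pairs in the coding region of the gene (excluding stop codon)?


Each amino acid = 1 codon = 3 bp
bp = 116 * 3 = 348 bp

348 bp


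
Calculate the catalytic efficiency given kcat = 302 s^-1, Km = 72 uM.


Catalytic efficiency = kcat / Km
= 302 / 72
= 4.1944 uM^-1*s^-1

4.1944 uM^-1*s^-1


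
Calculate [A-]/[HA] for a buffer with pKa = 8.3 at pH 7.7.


[A-]/[HA] = 10^(pH - pKa)
= 10^(7.7 - 8.3)
= 0.2512

0.2512


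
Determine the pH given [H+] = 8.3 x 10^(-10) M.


pH = -log10([H+])
pH = -log10(8.3 x 10^(-10))
pH = 9.0809

9.0809


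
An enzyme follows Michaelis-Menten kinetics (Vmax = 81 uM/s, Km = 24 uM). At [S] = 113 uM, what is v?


v = Vmax * [S] / (Km + [S])
v = 81 * 113 / (24 + 113)
v = 66.8102 uM/s

66.8102 uM/s


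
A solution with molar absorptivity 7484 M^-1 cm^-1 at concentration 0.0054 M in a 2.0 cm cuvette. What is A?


A = epsilon * c * l
A = 7484 * 0.0054 * 2.0
A = 80.8272

80.8272


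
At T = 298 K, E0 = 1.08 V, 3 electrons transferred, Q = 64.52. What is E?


E = E0 - (RT/nF) * ln(Q)
E = 1.08 - (8.314 * 298 / (3 * 96485)) * ln(64.52)
E = 1.0443 V

1.0443 V


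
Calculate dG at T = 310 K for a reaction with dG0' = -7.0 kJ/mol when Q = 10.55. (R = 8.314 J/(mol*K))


dG = dG0' + RT * ln(Q) / 1000
dG = -7.0 + 8.314 * 310 * ln(10.55) / 1000
dG = -0.9275 kJ/mol

-0.9275 kJ/mol


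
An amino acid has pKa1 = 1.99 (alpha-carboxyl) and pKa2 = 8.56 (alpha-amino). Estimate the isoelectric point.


pI = (pKa1 + pKa2) / 2
pI = (1.99 + 8.56) / 2
pI = 5.275

5.275


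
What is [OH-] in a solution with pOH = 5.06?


[OH-] = 10^(-pOH)
[OH-] = 10^(-5.06)
[OH-] = 8.710e-06 M

8.710e-06 M


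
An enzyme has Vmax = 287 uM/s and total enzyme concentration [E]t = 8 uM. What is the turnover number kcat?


kcat = Vmax / [E]t
kcat = 287 / 8
kcat = 35.875 s^-1

35.875 s^-1


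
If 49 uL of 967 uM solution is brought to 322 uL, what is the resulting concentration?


C2 = C1 * V1 / V2
C2 = 967 * 49 / 322
C2 = 147.1522 uM

147.1522 uM


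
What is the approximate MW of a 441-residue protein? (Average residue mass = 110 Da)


MW = n_residues * 110 Da
MW = 441 * 110
MW = 48510 Da

48510 Da


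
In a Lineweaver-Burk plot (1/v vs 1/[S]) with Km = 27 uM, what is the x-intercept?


x-intercept = -1/Km
= -1/27
= -0.037 1/uM

-0.037 1/uM


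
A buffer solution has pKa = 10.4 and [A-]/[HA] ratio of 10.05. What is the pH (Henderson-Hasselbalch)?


pH = pKa + log10([A-]/[HA])
pH = 10.4 + log10(10.05)
pH = 11.4022

11.4022


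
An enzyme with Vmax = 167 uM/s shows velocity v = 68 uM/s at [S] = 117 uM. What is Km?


Km = [S] * (Vmax - v) / v
Km = 117 * (167 - 68) / 68
Km = 170.3382 uM

170.3382 uM


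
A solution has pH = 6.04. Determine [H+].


[H+] = 10^(-pH)
[H+] = 10^(-6.04)
[H+] = 9.120e-07 M

9.120e-07 M


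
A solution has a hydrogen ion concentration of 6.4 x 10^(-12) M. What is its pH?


pH = -log10([H+])
pH = -log10(6.4 x 10^(-12))
pH = 11.1938

11.1938


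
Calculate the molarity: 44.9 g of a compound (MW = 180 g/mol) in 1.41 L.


C = (mass / MW) / volume
C = (44.9 / 180) / 1.41
C = 0.1769 M

0.1769 M


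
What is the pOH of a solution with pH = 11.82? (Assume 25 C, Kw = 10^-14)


pOH = 14 - pH
pOH = 14 - 11.82
pOH = 2.18

2.18


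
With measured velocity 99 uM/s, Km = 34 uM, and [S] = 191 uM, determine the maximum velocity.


Vmax = v * (Km + [S]) / [S]
Vmax = 99 * (34 + 191) / 191
Vmax = 116.623 uM/s

116.623 uM/s


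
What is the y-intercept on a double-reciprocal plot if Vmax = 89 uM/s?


y-intercept = 1/Vmax
= 1/89
= 0.0112 s/uM

0.0112 s/uM


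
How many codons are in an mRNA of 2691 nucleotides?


codons = nucleotides / 3
codons = 2691 / 3 = 897

897


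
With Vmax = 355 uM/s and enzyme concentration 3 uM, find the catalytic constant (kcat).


kcat = Vmax / [E]t
kcat = 355 / 3
kcat = 118.3333 s^-1

118.3333 s^-1


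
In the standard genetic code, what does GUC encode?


Standard genetic code lookup.
Codon GUC -> Val

Val


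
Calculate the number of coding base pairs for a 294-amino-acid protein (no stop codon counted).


Each amino acid = 1 codon = 3 bp
bp = 294 * 3 = 882 bp

882 bp


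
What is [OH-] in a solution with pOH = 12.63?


[OH-] = 10^(-pOH)
[OH-] = 10^(-12.63)
[OH-] = 2.344e-13 M

2.344e-13 M


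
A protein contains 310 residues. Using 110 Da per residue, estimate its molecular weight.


MW = n_residues * 110 Da
MW = 310 * 110
MW = 34100 Da

34100 Da


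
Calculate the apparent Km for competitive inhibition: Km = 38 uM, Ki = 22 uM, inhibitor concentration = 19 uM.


Km_app = Km * (1 + [I]/Ki)
Km_app = 38 * (1 + 19/22)
Km_app = 70.8182 uM

70.8182 uM


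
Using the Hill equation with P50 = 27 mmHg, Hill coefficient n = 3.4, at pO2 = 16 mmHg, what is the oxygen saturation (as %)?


Y = pO2^n / (P50^n + pO2^n)
Y = 16^3.4 / (27^3.4 + 16^3.4)
Y = 14.44%

14.44%


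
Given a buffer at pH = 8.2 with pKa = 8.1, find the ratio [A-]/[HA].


[A-]/[HA] = 10^(pH - pKa)
= 10^(8.2 - 8.1)
= 1.2589

1.2589


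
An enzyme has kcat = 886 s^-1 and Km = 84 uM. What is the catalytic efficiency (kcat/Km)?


Catalytic efficiency = kcat / Km
= 886 / 84
= 10.5476 uM^-1*s^-1

10.5476 uM^-1*s^-1


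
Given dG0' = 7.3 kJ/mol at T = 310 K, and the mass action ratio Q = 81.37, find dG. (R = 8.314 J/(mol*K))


dG = dG0' + RT * ln(Q) / 1000
dG = 7.3 + 8.314 * 310 * ln(81.37) / 1000
dG = 18.6377 kJ/mol

18.6377 kJ/mol


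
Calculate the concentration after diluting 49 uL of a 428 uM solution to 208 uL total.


C2 = C1 * V1 / V2
C2 = 428 * 49 / 208
C2 = 100.8269 uM

100.8269 uM


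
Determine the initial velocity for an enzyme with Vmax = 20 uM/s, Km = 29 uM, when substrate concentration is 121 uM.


v = Vmax * [S] / (Km + [S])
v = 20 * 121 / (29 + 121)
v = 16.1333 uM/s

16.1333 uM/s


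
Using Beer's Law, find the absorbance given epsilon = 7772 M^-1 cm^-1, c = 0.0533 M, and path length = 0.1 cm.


A = epsilon * c * l
A = 7772 * 0.0533 * 0.1
A = 41.4248

41.4248


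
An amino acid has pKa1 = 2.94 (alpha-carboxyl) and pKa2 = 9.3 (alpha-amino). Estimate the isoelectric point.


pI = (pKa1 + pKa2) / 2
pI = (2.94 + 9.3) / 2
pI = 6.12

6.12


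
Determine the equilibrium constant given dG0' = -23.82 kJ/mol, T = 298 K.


Keq = exp(-dG0 * 1000 / (R * T))
Keq = exp(-(-23.82) * 1000 / (8.314 * 298))
Keq = 14976.7065

14976.7065


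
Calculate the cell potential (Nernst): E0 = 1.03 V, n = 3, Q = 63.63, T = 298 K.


E = E0 - (RT/nF) * ln(Q)
E = 1.03 - (8.314 * 298 / (3 * 96485)) * ln(63.63)
E = 0.9945 V

0.9945 V


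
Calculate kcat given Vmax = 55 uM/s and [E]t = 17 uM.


kcat = Vmax / [E]t
kcat = 55 / 17
kcat = 3.2353 s^-1

3.2353 s^-1


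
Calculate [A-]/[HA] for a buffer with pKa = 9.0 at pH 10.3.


[A-]/[HA] = 10^(pH - pKa)
= 10^(10.3 - 9.0)
= 19.9526

19.9526


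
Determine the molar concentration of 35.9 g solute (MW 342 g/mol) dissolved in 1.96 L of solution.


C = (mass / MW) / volume
C = (35.9 / 342) / 1.96
C = 0.0536 M

0.0536 M


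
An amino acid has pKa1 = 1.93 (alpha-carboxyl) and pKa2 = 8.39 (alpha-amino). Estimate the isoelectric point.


pI = (pKa1 + pKa2) / 2
pI = (1.93 + 8.39) / 2
pI = 5.16

5.16


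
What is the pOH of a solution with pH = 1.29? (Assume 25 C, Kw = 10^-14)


pOH = 14 - pH
pOH = 14 - 1.29
pOH = 12.71

12.71


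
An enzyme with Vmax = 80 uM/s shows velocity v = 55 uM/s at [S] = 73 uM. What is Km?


Km = [S] * (Vmax - v) / v
Km = 73 * (80 - 55) / 55
Km = 33.1818 uM

33.1818 uM


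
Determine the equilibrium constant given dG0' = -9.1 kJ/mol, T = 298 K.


Keq = exp(-dG0 * 1000 / (R * T))
Keq = exp(-(-9.1) * 1000 / (8.314 * 298))
Keq = 39.3679

39.3679


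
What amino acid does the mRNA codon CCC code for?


Standard genetic code lookup.
Codon CCC -> Pro

Pro


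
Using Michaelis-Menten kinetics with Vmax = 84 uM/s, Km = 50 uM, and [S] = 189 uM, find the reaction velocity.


v = Vmax * [S] / (Km + [S])
v = 84 * 189 / (50 + 189)
v = 66.4268 uM/s

66.4268 uM/s


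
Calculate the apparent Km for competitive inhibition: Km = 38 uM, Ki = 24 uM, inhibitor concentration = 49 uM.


Km_app = Km * (1 + [I]/Ki)
Km_app = 38 * (1 + 49/24)
Km_app = 115.5833 uM

115.5833 uM


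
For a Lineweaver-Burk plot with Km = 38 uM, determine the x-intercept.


x-intercept = -1/Km
= -1/38
= -0.0263 1/uM

-0.0263 1/uM


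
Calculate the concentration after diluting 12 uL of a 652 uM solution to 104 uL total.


C2 = C1 * V1 / V2
C2 = 652 * 12 / 104
C2 = 75.2308 uM

75.2308 uM


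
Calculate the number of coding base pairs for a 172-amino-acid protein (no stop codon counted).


Each amino acid = 1 codon = 3 bp
bp = 172 * 3 = 516 bp

516 bp


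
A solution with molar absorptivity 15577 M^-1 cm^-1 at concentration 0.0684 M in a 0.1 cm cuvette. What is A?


A = epsilon * c * l
A = 15577 * 0.0684 * 0.1
A = 106.5467

106.5467


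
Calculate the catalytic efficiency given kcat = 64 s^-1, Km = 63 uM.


Catalytic efficiency = kcat / Km
= 64 / 63
= 1.0159 uM^-1*s^-1

1.0159 uM^-1*s^-1


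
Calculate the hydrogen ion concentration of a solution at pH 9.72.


[H+] = 10^(-pH)
[H+] = 10^(-9.72)
[H+] = 1.905e-10 M

1.905e-10 M


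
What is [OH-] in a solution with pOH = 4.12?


[OH-] = 10^(-pOH)
[OH-] = 10^(-4.12)
[OH-] = 7.586e-05 M

7.586e-05 M


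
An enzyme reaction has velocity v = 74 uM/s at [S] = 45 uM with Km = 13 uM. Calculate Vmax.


Vmax = v * (Km + [S]) / [S]
Vmax = 74 * (13 + 45) / 45
Vmax = 95.3778 uM/s

95.3778 uM/s


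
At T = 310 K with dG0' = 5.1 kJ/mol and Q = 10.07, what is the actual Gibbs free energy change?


dG = dG0' + RT * ln(Q) / 1000
dG = 5.1 + 8.314 * 310 * ln(10.07) / 1000
dG = 11.0525 kJ/mol

11.0525 kJ/mol


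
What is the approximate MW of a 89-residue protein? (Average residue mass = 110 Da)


MW = n_residues * 110 Da
MW = 89 * 110
MW = 9790 Da

9790 Da


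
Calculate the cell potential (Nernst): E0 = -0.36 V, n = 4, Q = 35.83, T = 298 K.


E = E0 - (RT/nF) * ln(Q)
E = -0.36 - (8.314 * 298 / (4 * 96485)) * ln(35.83)
E = -0.383 V

-0.383 V


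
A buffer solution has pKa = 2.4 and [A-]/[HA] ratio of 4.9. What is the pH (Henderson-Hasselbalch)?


pH = pKa + log10([A-]/[HA])
pH = 2.4 + log10(4.9)
pH = 3.0902

3.0902


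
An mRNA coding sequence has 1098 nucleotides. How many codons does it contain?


codons = nucleotides / 3
codons = 1098 / 3 = 366

366


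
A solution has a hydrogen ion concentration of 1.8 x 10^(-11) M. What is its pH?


pH = -log10([H+])
pH = -log10(1.8 x 10^(-11))
pH = 10.7447

10.7447


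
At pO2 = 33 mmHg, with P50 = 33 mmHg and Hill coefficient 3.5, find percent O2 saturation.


Y = pO2^n / (P50^n + pO2^n)
Y = 33^3.5 / (33^3.5 + 33^3.5)
Y = 50.0%

50.0%


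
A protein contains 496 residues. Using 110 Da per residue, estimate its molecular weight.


MW = n_residues * 110 Da
MW = 496 * 110
MW = 54560 Da

54560 Da


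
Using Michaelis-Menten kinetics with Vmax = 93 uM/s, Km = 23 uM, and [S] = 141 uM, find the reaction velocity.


v = Vmax * [S] / (Km + [S])
v = 93 * 141 / (23 + 141)
v = 79.9573 uM/s

79.9573 uM/s


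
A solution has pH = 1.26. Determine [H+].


[H+] = 10^(-pH)
[H+] = 10^(-1.26)
[H+] = 0.055 M

0.055 M


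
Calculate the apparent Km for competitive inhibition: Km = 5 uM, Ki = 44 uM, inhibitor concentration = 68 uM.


Km_app = Km * (1 + [I]/Ki)
Km_app = 5 * (1 + 68/44)
Km_app = 12.7273 uM

12.7273 uM


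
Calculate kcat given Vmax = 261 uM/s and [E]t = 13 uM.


kcat = Vmax / [E]t
kcat = 261 / 13
kcat = 20.0769 s^-1

20.0769 s^-1


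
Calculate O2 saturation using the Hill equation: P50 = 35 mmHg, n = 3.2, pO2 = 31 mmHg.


Y = pO2^n / (P50^n + pO2^n)
Y = 31^3.2 / (35^3.2 + 31^3.2)
Y = 40.41%

40.41%


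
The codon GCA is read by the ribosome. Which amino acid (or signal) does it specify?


Standard genetic code lookup.
Codon GCA -> Ala

Ala


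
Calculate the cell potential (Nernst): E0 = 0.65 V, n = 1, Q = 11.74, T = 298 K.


E = E0 - (RT/nF) * ln(Q)
E = 0.65 - (8.314 * 298 / (1 * 96485)) * ln(11.74)
E = 0.5868 V

0.5868 V


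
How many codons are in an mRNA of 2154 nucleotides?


codons = nucleotides / 3
codons = 2154 / 3 = 718

718


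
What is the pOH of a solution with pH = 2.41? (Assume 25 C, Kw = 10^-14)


pOH = 14 - pH
pOH = 14 - 2.41
pOH = 11.59

11.59


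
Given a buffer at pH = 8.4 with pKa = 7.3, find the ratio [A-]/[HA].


[A-]/[HA] = 10^(pH - pKa)
= 10^(8.4 - 7.3)
= 12.5893

12.5893


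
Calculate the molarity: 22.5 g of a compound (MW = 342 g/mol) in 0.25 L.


C = (mass / MW) / volume
C = (22.5 / 342) / 0.25
C = 0.2632 M

0.2632 M


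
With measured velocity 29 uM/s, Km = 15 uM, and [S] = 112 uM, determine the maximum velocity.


Vmax = v * (Km + [S]) / [S]
Vmax = 29 * (15 + 112) / 112
Vmax = 32.8839 uM/s

32.8839 uM/s


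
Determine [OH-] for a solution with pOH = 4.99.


[OH-] = 10^(-pOH)
[OH-] = 10^(-4.99)
[OH-] = 1.023e-05 M

1.023e-05 M


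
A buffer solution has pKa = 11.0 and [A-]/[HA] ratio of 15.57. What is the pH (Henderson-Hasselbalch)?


pH = pKa + log10([A-]/[HA])
pH = 11.0 + log10(15.57)
pH = 12.1923

12.1923


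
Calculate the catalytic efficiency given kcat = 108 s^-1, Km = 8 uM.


Catalytic efficiency = kcat / Km
= 108 / 8
= 13.5 uM^-1*s^-1

13.5 uM^-1*s^-1


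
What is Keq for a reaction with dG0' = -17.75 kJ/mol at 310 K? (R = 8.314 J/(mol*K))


Keq = exp(-dG0 * 1000 / (R * T))
Keq = exp(-(-17.75) * 1000 / (8.314 * 310))
Keq = 979.4052

979.4052


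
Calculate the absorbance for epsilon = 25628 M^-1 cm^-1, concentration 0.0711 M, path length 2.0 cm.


A = epsilon * c * l
A = 25628 * 0.0711 * 2.0
A = 3644.3016

3644.3016


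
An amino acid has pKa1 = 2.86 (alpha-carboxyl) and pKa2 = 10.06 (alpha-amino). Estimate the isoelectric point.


pI = (pKa1 + pKa2) / 2
pI = (2.86 + 10.06) / 2
pI = 6.46

6.46


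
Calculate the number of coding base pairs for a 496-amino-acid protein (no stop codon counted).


Each amino acid = 1 codon = 3 bp
bp = 496 * 3 = 1488 bp

1488 bp


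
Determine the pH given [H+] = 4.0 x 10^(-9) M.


pH = -log10([H+])
pH = -log10(4.0 x 10^(-9))
pH = 8.3979

8.3979


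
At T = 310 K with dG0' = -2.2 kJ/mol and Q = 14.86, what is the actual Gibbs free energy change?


dG = dG0' + RT * ln(Q) / 1000
dG = -2.2 + 8.314 * 310 * ln(14.86) / 1000
dG = 4.7554 kJ/mol

4.7554 kJ/mol


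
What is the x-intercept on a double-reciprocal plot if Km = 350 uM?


x-intercept = -1/Km
= -1/350
= -0.0029 1/uM

-0.0029 1/uM


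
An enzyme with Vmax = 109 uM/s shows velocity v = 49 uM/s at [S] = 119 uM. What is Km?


Km = [S] * (Vmax - v) / v
Km = 119 * (109 - 49) / 49
Km = 145.7143 uM

145.7143 uM


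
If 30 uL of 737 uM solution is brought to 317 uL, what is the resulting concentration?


C2 = C1 * V1 / V2
C2 = 737 * 30 / 317
C2 = 69.7476 uM

69.7476 uM


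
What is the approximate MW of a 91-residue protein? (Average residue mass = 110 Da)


MW = n_residues * 110 Da
MW = 91 * 110
MW = 10010 Da

10010 Da


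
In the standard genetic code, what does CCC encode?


Standard genetic code lookup.
Codon CCC -> Pro

Pro


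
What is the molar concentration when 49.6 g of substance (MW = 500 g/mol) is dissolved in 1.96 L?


C = (mass / MW) / volume
C = (49.6 / 500) / 1.96
C = 0.0506 M

0.0506 M


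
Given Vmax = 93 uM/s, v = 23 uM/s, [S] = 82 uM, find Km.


Km = [S] * (Vmax - v) / v
Km = 82 * (93 - 23) / 23
Km = 249.5652 uM

249.5652 uM


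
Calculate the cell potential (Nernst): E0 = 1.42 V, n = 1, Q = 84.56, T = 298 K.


E = E0 - (RT/nF) * ln(Q)
E = 1.42 - (8.314 * 298 / (1 * 96485)) * ln(84.56)
E = 1.3061 V

1.3061 V


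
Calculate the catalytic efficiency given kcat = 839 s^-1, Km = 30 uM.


Catalytic efficiency = kcat / Km
= 839 / 30
= 27.9667 uM^-1*s^-1

27.9667 uM^-1*s^-1


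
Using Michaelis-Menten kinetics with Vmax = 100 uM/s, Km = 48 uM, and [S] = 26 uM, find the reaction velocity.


v = Vmax * [S] / (Km + [S])
v = 100 * 26 / (48 + 26)
v = 35.1351 uM/s

35.1351 uM/s


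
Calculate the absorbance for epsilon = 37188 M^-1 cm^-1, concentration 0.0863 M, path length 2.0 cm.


A = epsilon * c * l
A = 37188 * 0.0863 * 2.0
A = 6418.6488

6418.6488


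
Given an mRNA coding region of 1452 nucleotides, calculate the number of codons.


codons = nucleotides / 3
codons = 1452 / 3 = 484

484


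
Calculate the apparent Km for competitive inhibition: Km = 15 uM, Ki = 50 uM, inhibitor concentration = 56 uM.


Km_app = Km * (1 + [I]/Ki)
Km_app = 15 * (1 + 56/50)
Km_app = 31.8 uM

31.8 uM


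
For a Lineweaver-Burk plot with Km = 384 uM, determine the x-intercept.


x-intercept = -1/Km
= -1/384
= -0.0026 1/uM

-0.0026 1/uM


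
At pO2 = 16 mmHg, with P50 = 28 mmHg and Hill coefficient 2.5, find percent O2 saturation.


Y = pO2^n / (P50^n + pO2^n)
Y = 16^2.5 / (28^2.5 + 16^2.5)
Y = 19.8%

19.8%


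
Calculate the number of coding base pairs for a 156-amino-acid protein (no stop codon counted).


Each amino acid = 1 codon = 3 bp
bp = 156 * 3 = 468 bp

468 bp


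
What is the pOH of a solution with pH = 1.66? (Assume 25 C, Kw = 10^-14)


pOH = 14 - pH
pOH = 14 - 1.66
pOH = 12.34

12.34


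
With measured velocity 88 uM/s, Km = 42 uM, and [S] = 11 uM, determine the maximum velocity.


Vmax = v * (Km + [S]) / [S]
Vmax = 88 * (42 + 11) / 11
Vmax = 424.0 uM/s

424.0 uM/s


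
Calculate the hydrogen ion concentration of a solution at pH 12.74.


[H+] = 10^(-pH)
[H+] = 10^(-12.74)
[H+] = 1.820e-13 M

1.820e-13 M


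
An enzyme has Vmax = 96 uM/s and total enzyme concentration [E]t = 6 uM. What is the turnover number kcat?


kcat = Vmax / [E]t
kcat = 96 / 6
kcat = 16.0 s^-1

16.0 s^-1


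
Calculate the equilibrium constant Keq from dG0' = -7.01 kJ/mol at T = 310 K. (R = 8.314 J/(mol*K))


Keq = exp(-dG0 * 1000 / (R * T))
Keq = exp(-(-7.01) * 1000 / (8.314 * 310))
Keq = 15.1782

15.1782


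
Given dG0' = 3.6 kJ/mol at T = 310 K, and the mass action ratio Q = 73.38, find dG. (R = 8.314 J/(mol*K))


dG = dG0' + RT * ln(Q) / 1000
dG = 3.6 + 8.314 * 310 * ln(73.38) / 1000
dG = 14.6714 kJ/mol

14.6714 kJ/mol


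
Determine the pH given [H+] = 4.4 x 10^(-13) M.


pH = -log10([H+])
pH = -log10(4.4 x 10^(-13))
pH = 12.3565

12.3565


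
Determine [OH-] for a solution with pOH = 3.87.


[OH-] = 10^(-pOH)
[OH-] = 10^(-3.87)
[OH-] = 1.349e-04 M

1.349e-04 M


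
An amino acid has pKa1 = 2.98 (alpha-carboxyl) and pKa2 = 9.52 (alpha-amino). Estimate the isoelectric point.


pI = (pKa1 + pKa2) / 2
pI = (2.98 + 9.52) / 2
pI = 6.25

6.25


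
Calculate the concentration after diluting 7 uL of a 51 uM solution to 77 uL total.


C2 = C1 * V1 / V2
C2 = 51 * 7 / 77
C2 = 4.6364 uM

4.6364 uM


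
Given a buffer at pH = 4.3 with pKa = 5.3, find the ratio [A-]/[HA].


[A-]/[HA] = 10^(pH - pKa)
= 10^(4.3 - 5.3)
= 0.1

0.1


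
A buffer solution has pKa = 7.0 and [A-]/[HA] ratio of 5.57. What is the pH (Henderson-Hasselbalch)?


pH = pKa + log10([A-]/[HA])
pH = 7.0 + log10(5.57)
pH = 7.7459

7.7459


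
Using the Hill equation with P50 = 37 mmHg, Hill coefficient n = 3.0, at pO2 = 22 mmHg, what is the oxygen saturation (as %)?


Y = pO2^n / (P50^n + pO2^n)
Y = 22^3.0 / (37^3.0 + 22^3.0)
Y = 17.37%

17.37%


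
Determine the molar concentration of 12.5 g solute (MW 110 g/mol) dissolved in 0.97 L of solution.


C = (mass / MW) / volume
C = (12.5 / 110) / 0.97
C = 0.1172 M

0.1172 M


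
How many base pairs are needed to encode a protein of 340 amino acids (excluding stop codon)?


Each amino acid = 1 codon = 3 bp
bp = 340 * 3 = 1020 bp

1020 bp


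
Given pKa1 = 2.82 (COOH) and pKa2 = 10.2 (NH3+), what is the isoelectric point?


pI = (pKa1 + pKa2) / 2
pI = (2.82 + 10.2) / 2
pI = 6.51

6.51


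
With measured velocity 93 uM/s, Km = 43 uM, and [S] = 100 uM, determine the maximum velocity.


Vmax = v * (Km + [S]) / [S]
Vmax = 93 * (43 + 100) / 100
Vmax = 132.99 uM/s

132.99 uM/s


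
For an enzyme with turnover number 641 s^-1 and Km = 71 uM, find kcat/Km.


Catalytic efficiency = kcat / Km
= 641 / 71
= 9.0282 uM^-1*s^-1

9.0282 uM^-1*s^-1


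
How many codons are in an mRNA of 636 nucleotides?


codons = nucleotides / 3
codons = 636 / 3 = 212

212


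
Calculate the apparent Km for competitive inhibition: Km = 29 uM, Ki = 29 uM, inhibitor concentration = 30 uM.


Km_app = Km * (1 + [I]/Ki)
Km_app = 29 * (1 + 30/29)
Km_app = 59.0 uM

59.0 uM
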